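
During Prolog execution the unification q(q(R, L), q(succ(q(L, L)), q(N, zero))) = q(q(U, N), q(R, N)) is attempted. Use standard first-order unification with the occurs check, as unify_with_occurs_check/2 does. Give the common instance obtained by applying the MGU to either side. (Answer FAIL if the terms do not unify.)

Decompose q/2: q(R, L) = q(U, N),  q(succ(q(L, L)), q(N, zero)) = q(R, N).
Decompose q/2: R = U,  L = N.
Bind R := U; substituting into the one remaining equation that mentions R gives: q(succ(q(L, L)), q(N, zero)) = q(U, N).
Bind L := N; substituting into the remaining equation gives: q(succ(q(N, N)), q(N, zero)) = q(U, N).
Decompose q/2: succ(q(N, N)) = U,  q(N, zero) = N.
Bind U := succ(q(N, N)); no other remaining equation mentions U. Substituting into the earlier binding gives R := succ(q(N, N)).
Occurs check fails: N occurs in q(N, zero); the equation N = q(N, zero) has no finite solution.

FAIL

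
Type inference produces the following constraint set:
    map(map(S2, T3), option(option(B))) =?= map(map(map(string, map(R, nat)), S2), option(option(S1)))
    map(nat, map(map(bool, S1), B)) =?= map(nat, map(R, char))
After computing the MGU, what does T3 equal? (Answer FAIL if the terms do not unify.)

map(string, map(map(bool, char), nat))

Decompose map/2: map(S2, T3) =?= map(map(string, map(R, nat)), S2),  option(option(B)) =?= option(option(S1)).
Decompose map/2: S2 =?= map(string, map(R, nat)),  T3 =?= S2.
Bind S2 := map(string, map(R, nat)); substituting into the one remaining equation that mentions S2 gives: T3 =?= map(string, map(R, nat)).
Bind T3 := map(string, map(R, nat)); no other remaining equation mentions T3.
Decompose option/1: option(B) =?= option(S1).
Decompose option/1: B =?= S1.
Bind B := S1; substituting into the remaining equation gives: map(nat, map(map(bool, S1), S1)) =?= map(nat, map(R, char)).
Decompose map/2: nat =?= nat,  map(map(bool, S1), S1) =?= map(R, char).
Delete trivial equation nat =?= nat.
Decompose map/2: map(bool, S1) =?= R,  S1 =?= char.
Bind R := map(bool, S1); no other remaining equation mentions R. Substituting into the earlier bindings gives S2 := map(string, map(map(bool, S1), nat)), T3 := map(string, map(map(bool, S1), nat)).
Bind S1 := char. Substituting into the earlier bindings gives S2 := map(string, map(map(bool, char), nat)), T3 := map(string, map(map(bool, char), nat)), B := char, R := map(bool, char).
MGU = { S2 := map(string, map(map(bool, char), nat)), T3 := map(string, map(map(bool, char), nat)), B := char, R := map(bool, char), S1 := char }, so T3 := map(string, map(map(bool, char), nat)).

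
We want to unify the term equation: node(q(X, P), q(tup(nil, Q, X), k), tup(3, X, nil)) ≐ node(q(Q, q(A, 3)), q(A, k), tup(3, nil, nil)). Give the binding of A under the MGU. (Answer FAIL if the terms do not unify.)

tup(nil, nil, nil)

Decompose node/3: q(X, P) ≐ q(Q, q(A, 3)),  q(tup(nil, Q, X), k) ≐ q(A, k),  tup(3, X, nil) ≐ tup(3, nil, nil).
Decompose q/2: X ≐ Q,  P ≐ q(A, 3).
Bind X := Q; substituting into the 2 remaining equations that mention X gives: q(tup(nil, Q, Q), k) ≐ q(A, k),  tup(3, Q, nil) ≐ tup(3, nil, nil).
Bind P := q(A, 3); no other remaining equation mentions P.
Decompose q/2: tup(nil, Q, Q) ≐ A,  k ≐ k.
Bind A := tup(nil, Q, Q); no other remaining equation mentions A. Substituting into the earlier binding gives P := q(tup(nil, Q, Q), 3).
Delete trivial equation k ≐ k.
Decompose tup/3: 3 ≐ 3,  Q ≐ nil,  nil ≐ nil.
Delete trivial equation 3 ≐ 3.
Bind Q := nil; no other remaining equation mentions Q. Substituting into the earlier bindings gives X := nil, P := q(tup(nil, nil, nil), 3), A := tup(nil, nil, nil).
Delete trivial equation nil ≐ nil.
MGU = { X := nil, P := q(tup(nil, nil, nil), 3), A := tup(nil, nil, nil), Q := nil }, so A := tup(nil, nil, nil).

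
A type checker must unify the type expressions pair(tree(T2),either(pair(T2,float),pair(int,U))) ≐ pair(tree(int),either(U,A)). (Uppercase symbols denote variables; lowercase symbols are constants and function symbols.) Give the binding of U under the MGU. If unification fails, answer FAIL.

pair(int,float)

Decompose pair/2: tree(T2) ≐ tree(int),  either(pair(T2,float),pair(int,U)) ≐ either(U,A).
Decompose tree/1: T2 ≐ int.
Bind T2 := int; substituting into the remaining equation gives: either(pair(int,float),pair(int,U)) ≐ either(U,A).
Decompose either/2: pair(int,float) ≐ U,  pair(int,U) ≐ A.
Bind U := pair(int,float); substituting into the remaining equation gives: pair(int,pair(int,float)) ≐ A.
Bind A := pair(int,pair(int,float)).
MGU = { T2 -> int, U -> pair(int,float), A -> pair(int,pair(int,float)) }, so U -> pair(int,float).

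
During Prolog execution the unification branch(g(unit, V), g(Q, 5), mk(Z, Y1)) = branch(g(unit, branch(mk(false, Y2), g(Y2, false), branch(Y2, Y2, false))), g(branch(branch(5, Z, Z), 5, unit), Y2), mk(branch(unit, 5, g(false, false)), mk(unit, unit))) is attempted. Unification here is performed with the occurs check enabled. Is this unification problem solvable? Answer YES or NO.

Decompose branch/3: g(unit, V) = g(unit, branch(mk(false, Y2), g(Y2, false), branch(Y2, Y2, false))),  g(Q, 5) = g(branch(branch(5, Z, Z), 5, unit), Y2),  mk(Z, Y1) = mk(branch(unit, 5, g(false, false)), mk(unit, unit)).
Decompose g/2: unit = unit,  V = branch(mk(false, Y2), g(Y2, false), branch(Y2, Y2, false)).
Delete trivial equation unit = unit.
Bind V := branch(mk(false, Y2), g(Y2, false), branch(Y2, Y2, false)); no other remaining equation mentions V.
Decompose g/2: Q = branch(branch(5, Z, Z), 5, unit),  5 = Y2.
Bind Q := branch(branch(5, Z, Z), 5, unit); no other remaining equation mentions Q.
Bind Y2 := 5; no other remaining equation mentions Y2. Substituting into the earlier binding gives V := branch(mk(false, 5), g(5, false), branch(5, 5, false)).
Decompose mk/2: Z = branch(unit, 5, g(false, false)),  Y1 = mk(unit, unit).
Bind Z := branch(unit, 5, g(false, false)); no other remaining equation mentions Z. Substituting into the earlier binding gives Q := branch(branch(5, branch(unit, 5, g(false, false)), branch(unit, 5, g(false, false))), 5, unit).
Bind Y1 := mk(unit, unit).
No equations remain and no clash or occurs-check failure arose, so a unifier exists.

YES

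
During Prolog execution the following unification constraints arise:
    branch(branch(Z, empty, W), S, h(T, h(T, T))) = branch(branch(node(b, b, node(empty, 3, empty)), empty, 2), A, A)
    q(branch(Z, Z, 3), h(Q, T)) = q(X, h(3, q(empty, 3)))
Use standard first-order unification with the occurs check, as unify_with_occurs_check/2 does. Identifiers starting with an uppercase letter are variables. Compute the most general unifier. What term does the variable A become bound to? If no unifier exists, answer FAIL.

Decompose branch/3: branch(Z, empty, W) = branch(node(b, b, node(empty, 3, empty)), empty, 2),  S = A,  h(T, h(T, T)) = A.
Decompose branch/3: Z = node(b, b, node(empty, 3, empty)),  empty = empty,  W = 2.
Bind Z := node(b, b, node(empty, 3, empty)); substituting into the one remaining equation that mentions Z gives: q(branch(node(b, b, node(empty, 3, empty)), node(b, b, node(empty, 3, empty)), 3), h(Q, T)) = q(X, h(3, q(empty, 3))).
Delete trivial equation empty = empty.
Bind W := 2; no other remaining equation mentions W.
Bind S := A; no other remaining equation mentions S.
Bind A := h(T, h(T, T)); no other remaining equation mentions A. Substituting into the earlier binding gives S := h(T, h(T, T)).
Decompose q/2: branch(node(b, b, node(empty, 3, empty)), node(b, b, node(empty, 3, empty)), 3) = X,  h(Q, T) = h(3, q(empty, 3)).
Bind X := branch(node(b, b, node(empty, 3, empty)), node(b, b, node(empty, 3, empty)), 3); no other remaining equation mentions X.
Decompose h/2: Q = 3,  T = q(empty, 3).
Bind Q := 3; no other remaining equation mentions Q.
Bind T := q(empty, 3). Substituting into the earlier bindings gives S := h(q(empty, 3), h(q(empty, 3), q(empty, 3))), A := h(q(empty, 3), h(q(empty, 3), q(empty, 3))).
MGU = { Z -> node(b, b, node(empty, 3, empty)), W -> 2, S -> h(q(empty, 3), h(q(empty, 3), q(empty, 3))), A -> h(q(empty, 3), h(q(empty, 3), q(empty, 3))), X -> branch(node(b, b, node(empty, 3, empty)), node(b, b, node(empty, 3, empty)), 3), Q -> 3, T -> q(empty, 3) }, so A -> h(q(empty, 3), h(q(empty, 3), q(empty, 3))).

h(q(empty, 3), h(q(empty, 3), q(empty, 3)))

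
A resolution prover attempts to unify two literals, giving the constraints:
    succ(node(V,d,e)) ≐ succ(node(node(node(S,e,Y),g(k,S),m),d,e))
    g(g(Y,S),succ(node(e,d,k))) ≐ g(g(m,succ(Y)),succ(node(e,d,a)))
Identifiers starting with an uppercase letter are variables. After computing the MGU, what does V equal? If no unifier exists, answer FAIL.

FAIL

Decompose succ/1: node(V,d,e) ≐ node(node(node(S,e,Y),g(k,S),m),d,e).
Decompose node/3: V ≐ node(node(S,e,Y),g(k,S),m),  d ≐ d,  e ≐ e.
Bind V := node(node(S,e,Y),g(k,S),m); no other remaining equation mentions V.
Delete trivial equation d ≐ d.
Delete trivial equation e ≐ e.
Decompose g/2: g(Y,S) ≐ g(m,succ(Y)),  succ(node(e,d,k)) ≐ succ(node(e,d,a)).
Decompose g/2: Y ≐ m,  S ≐ succ(Y).
Bind Y := m; substituting into the one remaining equation that mentions Y gives: S ≐ succ(m). Substituting into the earlier binding gives V := node(node(S,e,m),g(k,S),m).
Bind S := succ(m); no other remaining equation mentions S. Substituting into the earlier binding gives V := node(node(succ(m),e,m),g(k,succ(m)),m).
Decompose succ/1: node(e,d,k) ≐ node(e,d,a).
Decompose node/3: e ≐ e,  d ≐ d,  k ≐ a.
Delete trivial equation e ≐ e.
Delete trivial equation d ≐ d.
Clash: constants k and a differ; no unifier exists.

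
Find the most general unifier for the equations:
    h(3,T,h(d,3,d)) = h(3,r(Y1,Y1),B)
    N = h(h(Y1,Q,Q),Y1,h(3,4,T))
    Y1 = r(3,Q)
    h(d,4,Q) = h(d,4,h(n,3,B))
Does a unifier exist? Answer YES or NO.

Decompose h/3: 3 = 3,  T = r(Y1,Y1),  h(d,3,d) = B.
Delete trivial equation 3 = 3.
Bind T := r(Y1,Y1); substituting into the one remaining equation that mentions T gives: N = h(h(Y1,Q,Q),Y1,h(3,4,r(Y1,Y1))).
Bind B := h(d,3,d); substituting into the one remaining equation that mentions B gives: h(d,4,Q) = h(d,4,h(n,3,h(d,3,d))).
Bind N := h(h(Y1,Q,Q),Y1,h(3,4,r(Y1,Y1))); no other remaining equation mentions N.
Bind Y1 := r(3,Q); no other remaining equation mentions Y1. Substituting into the earlier bindings gives T := r(r(3,Q),r(3,Q)), N := h(h(r(3,Q),Q,Q),r(3,Q),h(3,4,r(r(3,Q),r(3,Q)))).
Decompose h/3: d = d,  4 = 4,  Q = h(n,3,h(d,3,d)).
Delete trivial equation d = d.
Delete trivial equation 4 = 4.
Bind Q := h(n,3,h(d,3,d)). Substituting into the earlier bindings gives T := r(r(3,h(n,3,h(d,3,d))),r(3,h(n,3,h(d,3,d)))), N := h(h(r(3,h(n,3,h(d,3,d))),h(n,3,h(d,3,d)),h(n,3,h(d,3,d))),r(3,h(n,3,h(d,3,d))),h(3,4,r(r(3,h(n,3,h(d,3,d))),r(3,h(n,3,h(d,3,d)))))), Y1 := r(3,h(n,3,h(d,3,d))).
No equations remain and no clash or occurs-check failure arose, so a unifier exists.

YES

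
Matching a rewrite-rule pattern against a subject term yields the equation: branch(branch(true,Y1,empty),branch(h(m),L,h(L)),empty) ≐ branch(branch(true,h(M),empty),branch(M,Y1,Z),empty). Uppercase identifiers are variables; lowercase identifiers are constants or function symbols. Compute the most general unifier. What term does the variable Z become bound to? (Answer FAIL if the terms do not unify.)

h(h(h(m)))

Decompose branch/3: branch(true,Y1,empty) ≐ branch(true,h(M),empty),  branch(h(m),L,h(L)) ≐ branch(M,Y1,Z),  empty ≐ empty.
Decompose branch/3: true ≐ true,  Y1 ≐ h(M),  empty ≐ empty.
Delete trivial equation true ≐ true.
Bind Y1 := h(M); substituting into the one remaining equation that mentions Y1 gives: branch(h(m),L,h(L)) ≐ branch(M,h(M),Z).
Delete trivial equation empty ≐ empty.
Decompose branch/3: h(m) ≐ M,  L ≐ h(M),  h(L) ≐ Z.
Bind M := h(m); substituting into the one remaining equation that mentions M gives: L ≐ h(h(m)). Substituting into the earlier binding gives Y1 := h(h(m)).
Bind L := h(h(m)); substituting into the one remaining equation that mentions L gives: h(h(h(m))) ≐ Z.
Bind Z := h(h(h(m))); no other remaining equation mentions Z.
Delete trivial equation empty ≐ empty.
MGU = { Y1 ↦ h(h(m)), M ↦ h(m), L ↦ h(h(m)), Z ↦ h(h(h(m))) }, so Z ↦ h(h(h(m))).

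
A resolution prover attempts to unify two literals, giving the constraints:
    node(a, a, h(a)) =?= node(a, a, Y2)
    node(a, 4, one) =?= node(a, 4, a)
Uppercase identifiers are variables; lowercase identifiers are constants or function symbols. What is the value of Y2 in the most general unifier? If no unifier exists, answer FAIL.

Decompose node/3: a =?= a,  a =?= a,  h(a) =?= Y2.
Delete trivial equation a =?= a.
Delete trivial equation a =?= a.
Bind Y2 := h(a); no other remaining equation mentions Y2.
Decompose node/3: a =?= a,  4 =?= 4,  one =?= a.
Delete trivial equation a =?= a.
Delete trivial equation 4 =?= 4.
Clash: constants one and a differ; no unifier exists.

FAIL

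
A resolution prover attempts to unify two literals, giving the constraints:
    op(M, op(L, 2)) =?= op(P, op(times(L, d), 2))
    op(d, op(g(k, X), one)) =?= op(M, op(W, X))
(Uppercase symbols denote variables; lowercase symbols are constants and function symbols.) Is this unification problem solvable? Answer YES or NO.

NO

Decompose op/2: M =?= P,  op(L, 2) =?= op(times(L, d), 2).
Bind M := P; substituting into the one remaining equation that mentions M gives: op(d, op(g(k, X), one)) =?= op(P, op(W, X)).
Decompose op/2: L =?= times(L, d),  2 =?= 2.
Occurs check fails: L occurs in times(L, d); the equation L =?= times(L, d) has no finite solution.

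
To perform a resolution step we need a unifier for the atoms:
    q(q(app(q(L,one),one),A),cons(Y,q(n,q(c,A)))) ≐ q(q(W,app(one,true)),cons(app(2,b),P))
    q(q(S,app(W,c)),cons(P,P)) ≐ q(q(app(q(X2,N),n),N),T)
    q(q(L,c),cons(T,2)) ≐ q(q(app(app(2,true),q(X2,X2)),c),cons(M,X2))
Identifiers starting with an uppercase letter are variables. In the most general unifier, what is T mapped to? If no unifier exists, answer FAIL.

Decompose q/2: q(app(q(L,one),one),A) ≐ q(W,app(one,true)),  cons(Y,q(n,q(c,A))) ≐ cons(app(2,b),P).
Decompose q/2: app(q(L,one),one) ≐ W,  A ≐ app(one,true).
Bind W := app(q(L,one),one); substituting into the one remaining equation that mentions W gives: q(q(S,app(app(q(L,one),one),c)),cons(P,P)) ≐ q(q(app(q(X2,N),n),N),T).
Bind A := app(one,true); substituting into the one remaining equation that mentions A gives: cons(Y,q(n,q(c,app(one,true)))) ≐ cons(app(2,b),P).
Decompose cons/2: Y ≐ app(2,b),  q(n,q(c,app(one,true))) ≐ P.
Bind Y := app(2,b); no other remaining equation mentions Y.
Bind P := q(n,q(c,app(one,true))); substituting into the one remaining equation that mentions P gives: q(q(S,app(app(q(L,one),one),c)),cons(q(n,q(c,app(one,true))),q(n,q(c,app(one,true))))) ≐ q(q(app(q(X2,N),n),N),T).
Decompose q/2: q(S,app(app(q(L,one),one),c)) ≐ q(app(q(X2,N),n),N),  cons(q(n,q(c,app(one,true))),q(n,q(c,app(one,true)))) ≐ T.
Decompose q/2: S ≐ app(q(X2,N),n),  app(app(q(L,one),one),c) ≐ N.
Bind S := app(q(X2,N),n); no other remaining equation mentions S.
Bind N := app(app(q(L,one),one),c); no other remaining equation mentions N. Substituting into the earlier binding gives S := app(q(X2,app(app(q(L,one),one),c)),n).
Bind T := cons(q(n,q(c,app(one,true))),q(n,q(c,app(one,true)))); substituting into the remaining equation gives: q(q(L,c),cons(cons(q(n,q(c,app(one,true))),q(n,q(c,app(one,true)))),2)) ≐ q(q(app(app(2,true),q(X2,X2)),c),cons(M,X2)).
Decompose q/2: q(L,c) ≐ q(app(app(2,true),q(X2,X2)),c),  cons(cons(q(n,q(c,app(one,true))),q(n,q(c,app(one,true)))),2) ≐ cons(M,X2).
Decompose q/2: L ≐ app(app(2,true),q(X2,X2)),  c ≐ c.
Bind L := app(app(2,true),q(X2,X2)); no other remaining equation mentions L. Substituting into the earlier bindings gives W := app(q(app(app(2,true),q(X2,X2)),one),one), S := app(q(X2,app(app(q(app(app(2,true),q(X2,X2)),one),one),c)),n), N := app(app(q(app(app(2,true),q(X2,X2)),one),one),c).
Delete trivial equation c ≐ c.
Decompose cons/2: cons(q(n,q(c,app(one,true))),q(n,q(c,app(one,true)))) ≐ M,  2 ≐ X2.
Bind M := cons(q(n,q(c,app(one,true))),q(n,q(c,app(one,true)))); no other remaining equation mentions M.
Bind X2 := 2. Substituting into the earlier bindings gives W := app(q(app(app(2,true),q(2,2)),one),one), S := app(q(2,app(app(q(app(app(2,true),q(2,2)),one),one),c)),n), N := app(app(q(app(app(2,true),q(2,2)),one),one),c), L := app(app(2,true),q(2,2)).
MGU = { W -> app(q(app(app(2,true),q(2,2)),one),one), A -> app(one,true), Y -> app(2,b), P -> q(n,q(c,app(one,true))), S -> app(q(2,app(app(q(app(app(2,true),q(2,2)),one),one),c)),n), N -> app(app(q(app(app(2,true),q(2,2)),one),one),c), T -> cons(q(n,q(c,app(one,true))),q(n,q(c,app(one,true)))), L -> app(app(2,true),q(2,2)), M -> cons(q(n,q(c,app(one,true))),q(n,q(c,app(one,true)))), X2 -> 2 }, so T -> cons(q(n,q(c,app(one,true))),q(n,q(c,app(one,true)))).

cons(q(n,q(c,app(one,true))),q(n,q(c,app(one,true))))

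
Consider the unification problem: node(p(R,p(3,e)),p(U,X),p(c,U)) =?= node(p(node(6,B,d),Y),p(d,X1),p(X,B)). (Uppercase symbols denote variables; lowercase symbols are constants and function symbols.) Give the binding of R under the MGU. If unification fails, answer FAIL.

node(6,d,d)

Decompose node/3: p(R,p(3,e)) =?= p(node(6,B,d),Y),  p(U,X) =?= p(d,X1),  p(c,U) =?= p(X,B).
Decompose p/2: R =?= node(6,B,d),  p(3,e) =?= Y.
Bind R := node(6,B,d); no other remaining equation mentions R.
Bind Y := p(3,e); no other remaining equation mentions Y.
Decompose p/2: U =?= d,  X =?= X1.
Bind U := d; substituting into the one remaining equation that mentions U gives: p(c,d) =?= p(X,B).
Bind X := X1; substituting into the remaining equation gives: p(c,d) =?= p(X1,B).
Decompose p/2: c =?= X1,  d =?= B.
Bind X1 := c; no other remaining equation mentions X1. Substituting into the earlier binding gives X := c.
Bind B := d. Substituting into the earlier binding gives R := node(6,d,d).
MGU = { R := node(6,d,d), Y := p(3,e), U := d, X := c, X1 := c, B := d }, so R := node(6,d,d).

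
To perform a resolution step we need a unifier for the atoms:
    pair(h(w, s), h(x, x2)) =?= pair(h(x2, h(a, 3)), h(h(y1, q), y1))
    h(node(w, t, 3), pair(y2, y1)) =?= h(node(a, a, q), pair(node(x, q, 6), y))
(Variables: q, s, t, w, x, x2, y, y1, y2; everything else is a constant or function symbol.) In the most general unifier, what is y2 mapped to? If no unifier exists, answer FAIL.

Decompose pair/2: h(w, s) =?= h(x2, h(a, 3)),  h(x, x2) =?= h(h(y1, q), y1).
Decompose h/2: w =?= x2,  s =?= h(a, 3).
Bind w := x2; substituting into the one remaining equation that mentions w gives: h(node(x2, t, 3), pair(y2, y1)) =?= h(node(a, a, q), pair(node(x, q, 6), y)).
Bind s := h(a, 3); no other remaining equation mentions s.
Decompose h/2: x =?= h(y1, q),  x2 =?= y1.
Bind x := h(y1, q); substituting into the one remaining equation that mentions x gives: h(node(x2, t, 3), pair(y2, y1)) =?= h(node(a, a, q), pair(node(h(y1, q), q, 6), y)).
Bind x2 := y1; substituting into the remaining equation gives: h(node(y1, t, 3), pair(y2, y1)) =?= h(node(a, a, q), pair(node(h(y1, q), q, 6), y)). Substituting into the earlier binding gives w := y1.
Decompose h/2: node(y1, t, 3) =?= node(a, a, q),  pair(y2, y1) =?= pair(node(h(y1, q), q, 6), y).
Decompose node/3: y1 =?= a,  t =?= a,  3 =?= q.
Bind y1 := a; substituting into the one remaining equation that mentions y1 gives: pair(y2, a) =?= pair(node(h(a, q), q, 6), y). Substituting into the earlier bindings gives w := a, x := h(a, q), x2 := a.
Bind t := a; no other remaining equation mentions t.
Bind q := 3; substituting into the remaining equation gives: pair(y2, a) =?= pair(node(h(a, 3), 3, 6), y). Substituting into the earlier binding gives x := h(a, 3).
Decompose pair/2: y2 =?= node(h(a, 3), 3, 6),  a =?= y.
Bind y2 := node(h(a, 3), 3, 6); no other remaining equation mentions y2.
Bind y := a.
MGU = { w := a, s := h(a, 3), x := h(a, 3), x2 := a, y1 := a, t := a, q := 3, y2 := node(h(a, 3), 3, 6), y := a }, so y2 := node(h(a, 3), 3, 6).

node(h(a, 3), 3, 6)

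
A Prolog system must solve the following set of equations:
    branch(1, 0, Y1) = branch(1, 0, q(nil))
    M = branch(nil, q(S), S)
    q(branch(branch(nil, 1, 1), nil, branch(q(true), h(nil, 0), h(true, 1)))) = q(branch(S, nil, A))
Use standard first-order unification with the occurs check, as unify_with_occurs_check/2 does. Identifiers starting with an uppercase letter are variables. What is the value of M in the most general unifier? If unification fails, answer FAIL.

branch(nil, q(branch(nil, 1, 1)), branch(nil, 1, 1))

Decompose branch/3: 1 = 1,  0 = 0,  Y1 = q(nil).
Delete trivial equation 1 = 1.
Delete trivial equation 0 = 0.
Bind Y1 := q(nil); no other remaining equation mentions Y1.
Bind M := branch(nil, q(S), S); no other remaining equation mentions M.
Decompose q/1: branch(branch(nil, 1, 1), nil, branch(q(true), h(nil, 0), h(true, 1))) = branch(S, nil, A).
Decompose branch/3: branch(nil, 1, 1) = S,  nil = nil,  branch(q(true), h(nil, 0), h(true, 1)) = A.
Bind S := branch(nil, 1, 1); no other remaining equation mentions S. Substituting into the earlier binding gives M := branch(nil, q(branch(nil, 1, 1)), branch(nil, 1, 1)).
Delete trivial equation nil = nil.
Bind A := branch(q(true), h(nil, 0), h(true, 1)).
MGU = { Y1 ↦ q(nil), M ↦ branch(nil, q(branch(nil, 1, 1)), branch(nil, 1, 1)), S ↦ branch(nil, 1, 1), A ↦ branch(q(true), h(nil, 0), h(true, 1)) }, so M ↦ branch(nil, q(branch(nil, 1, 1)), branch(nil, 1, 1)).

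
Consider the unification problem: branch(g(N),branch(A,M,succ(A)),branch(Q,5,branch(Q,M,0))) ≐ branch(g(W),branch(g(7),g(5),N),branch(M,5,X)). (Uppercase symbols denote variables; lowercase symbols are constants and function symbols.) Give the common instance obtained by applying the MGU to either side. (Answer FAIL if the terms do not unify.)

Decompose branch/3: g(N) ≐ g(W),  branch(A,M,succ(A)) ≐ branch(g(7),g(5),N),  branch(Q,5,branch(Q,M,0)) ≐ branch(M,5,X).
Decompose g/1: N ≐ W.
Bind N := W; substituting into the one remaining equation that mentions N gives: branch(A,M,succ(A)) ≐ branch(g(7),g(5),W).
Decompose branch/3: A ≐ g(7),  M ≐ g(5),  succ(A) ≐ W.
Bind A := g(7); substituting into the one remaining equation that mentions A gives: succ(g(7)) ≐ W.
Bind M := g(5); substituting into the one remaining equation that mentions M gives: branch(Q,5,branch(Q,g(5),0)) ≐ branch(g(5),5,X).
Bind W := succ(g(7)); no other remaining equation mentions W. Substituting into the earlier binding gives N := succ(g(7)).
Decompose branch/3: Q ≐ g(5),  5 ≐ 5,  branch(Q,g(5),0) ≐ X.
Bind Q := g(5); substituting into the one remaining equation that mentions Q gives: branch(g(5),g(5),0) ≐ X.
Delete trivial equation 5 ≐ 5.
Bind X := branch(g(5),g(5),0).
Applying the MGU to either side gives branch(g(succ(g(7))),branch(g(7),g(5),succ(g(7))),branch(g(5),5,branch(g(5),g(5),0))).

branch(g(succ(g(7))),branch(g(7),g(5),succ(g(7))),branch(g(5),5,branch(g(5),g(5),0)))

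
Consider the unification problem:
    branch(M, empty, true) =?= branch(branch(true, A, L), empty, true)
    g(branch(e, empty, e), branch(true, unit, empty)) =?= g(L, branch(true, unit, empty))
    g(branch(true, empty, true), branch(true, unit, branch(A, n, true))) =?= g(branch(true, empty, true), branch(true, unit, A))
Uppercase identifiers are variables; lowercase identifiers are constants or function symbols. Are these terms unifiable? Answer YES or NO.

NO

Decompose branch/3: M =?= branch(true, A, L),  empty =?= empty,  true =?= true.
Bind M := branch(true, A, L); no other remaining equation mentions M.
Delete trivial equation empty =?= empty.
Delete trivial equation true =?= true.
Decompose g/2: branch(e, empty, e) =?= L,  branch(true, unit, empty) =?= branch(true, unit, empty).
Bind L := branch(e, empty, e); no other remaining equation mentions L. Substituting into the earlier binding gives M := branch(true, A, branch(e, empty, e)).
Delete trivial equation branch(true, unit, empty) =?= branch(true, unit, empty).
Decompose g/2: branch(true, empty, true) =?= branch(true, empty, true),  branch(true, unit, branch(A, n, true)) =?= branch(true, unit, A).
Delete trivial equation branch(true, empty, true) =?= branch(true, empty, true).
Decompose branch/3: true =?= true,  unit =?= unit,  branch(A, n, true) =?= A.
Delete trivial equation true =?= true.
Delete trivial equation unit =?= unit.
Occurs check fails: A occurs in branch(A, n, true); the equation A =?= branch(A, n, true) has no finite solution.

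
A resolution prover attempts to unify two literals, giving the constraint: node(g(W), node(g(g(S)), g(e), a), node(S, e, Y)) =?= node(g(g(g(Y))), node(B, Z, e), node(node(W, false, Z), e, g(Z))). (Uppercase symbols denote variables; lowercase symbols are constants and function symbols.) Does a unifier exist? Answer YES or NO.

NO

Decompose node/3: g(W) =?= g(g(g(Y))),  node(g(g(S)), g(e), a) =?= node(B, Z, e),  node(S, e, Y) =?= node(node(W, false, Z), e, g(Z)).
Decompose g/1: W =?= g(g(Y)).
Bind W := g(g(Y)); substituting into the one remaining equation that mentions W gives: node(S, e, Y) =?= node(node(g(g(Y)), false, Z), e, g(Z)).
Decompose node/3: g(g(S)) =?= B,  g(e) =?= Z,  a =?= e.
Bind B := g(g(S)); no other remaining equation mentions B.
Bind Z := g(e); substituting into the one remaining equation that mentions Z gives: node(S, e, Y) =?= node(node(g(g(Y)), false, g(e)), e, g(g(e))).
Clash: constants a and e differ; no unifier exists.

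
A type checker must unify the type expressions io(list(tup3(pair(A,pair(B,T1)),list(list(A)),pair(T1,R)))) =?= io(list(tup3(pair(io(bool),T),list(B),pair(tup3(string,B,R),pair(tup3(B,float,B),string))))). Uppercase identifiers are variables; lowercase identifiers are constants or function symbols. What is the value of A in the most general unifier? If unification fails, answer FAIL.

io(bool)

Decompose io/1: list(tup3(pair(A,pair(B,T1)),list(list(A)),pair(T1,R))) =?= list(tup3(pair(io(bool),T),list(B),pair(tup3(string,B,R),pair(tup3(B,float,B),string)))).
Decompose list/1: tup3(pair(A,pair(B,T1)),list(list(A)),pair(T1,R)) =?= tup3(pair(io(bool),T),list(B),pair(tup3(string,B,R),pair(tup3(B,float,B),string))).
Decompose tup3/3: pair(A,pair(B,T1)) =?= pair(io(bool),T),  list(list(A)) =?= list(B),  pair(T1,R) =?= pair(tup3(string,B,R),pair(tup3(B,float,B),string)).
Decompose pair/2: A =?= io(bool),  pair(B,T1) =?= T.
Bind A := io(bool); substituting into the one remaining equation that mentions A gives: list(list(io(bool))) =?= list(B).
Bind T := pair(B,T1); no other remaining equation mentions T.
Decompose list/1: list(io(bool)) =?= B.
Bind B := list(io(bool)); substituting into the remaining equation gives: pair(T1,R) =?= pair(tup3(string,list(io(bool)),R),pair(tup3(list(io(bool)),float,list(io(bool))),string)). Substituting into the earlier binding gives T := pair(list(io(bool)),T1).
Decompose pair/2: T1 =?= tup3(string,list(io(bool)),R),  R =?= pair(tup3(list(io(bool)),float,list(io(bool))),string).
Bind T1 := tup3(string,list(io(bool)),R); no other remaining equation mentions T1. Substituting into the earlier binding gives T := pair(list(io(bool)),tup3(string,list(io(bool)),R)).
Bind R := pair(tup3(list(io(bool)),float,list(io(bool))),string). Substituting into the earlier bindings gives T := pair(list(io(bool)),tup3(string,list(io(bool)),pair(tup3(list(io(bool)),float,list(io(bool))),string))), T1 := tup3(string,list(io(bool)),pair(tup3(list(io(bool)),float,list(io(bool))),string)).
MGU = { A ↦ io(bool), T ↦ pair(list(io(bool)),tup3(string,list(io(bool)),pair(tup3(list(io(bool)),float,list(io(bool))),string))), B ↦ list(io(bool)), T1 ↦ tup3(string,list(io(bool)),pair(tup3(list(io(bool)),float,list(io(bool))),string)), R ↦ pair(tup3(list(io(bool)),float,list(io(bool))),string) }, so A ↦ io(bool).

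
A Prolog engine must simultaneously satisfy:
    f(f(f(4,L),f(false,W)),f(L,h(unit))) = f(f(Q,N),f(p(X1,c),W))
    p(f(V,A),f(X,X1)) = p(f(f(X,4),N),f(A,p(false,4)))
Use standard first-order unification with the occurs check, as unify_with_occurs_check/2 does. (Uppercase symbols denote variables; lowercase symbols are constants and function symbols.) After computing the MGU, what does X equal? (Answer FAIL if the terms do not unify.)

f(false,h(unit))

Decompose f/2: f(f(4,L),f(false,W)) = f(Q,N),  f(L,h(unit)) = f(p(X1,c),W).
Decompose f/2: f(4,L) = Q,  f(false,W) = N.
Bind Q := f(4,L); no other remaining equation mentions Q.
Bind N := f(false,W); substituting into the one remaining equation that mentions N gives: p(f(V,A),f(X,X1)) = p(f(f(X,4),f(false,W)),f(A,p(false,4))).
Decompose f/2: L = p(X1,c),  h(unit) = W.
Bind L := p(X1,c); no other remaining equation mentions L. Substituting into the earlier binding gives Q := f(4,p(X1,c)).
Bind W := h(unit); substituting into the remaining equation gives: p(f(V,A),f(X,X1)) = p(f(f(X,4),f(false,h(unit))),f(A,p(false,4))). Substituting into the earlier binding gives N := f(false,h(unit)).
Decompose p/2: f(V,A) = f(f(X,4),f(false,h(unit))),  f(X,X1) = f(A,p(false,4)).
Decompose f/2: V = f(X,4),  A = f(false,h(unit)).
Bind V := f(X,4); no other remaining equation mentions V.
Bind A := f(false,h(unit)); substituting into the remaining equation gives: f(X,X1) = f(f(false,h(unit)),p(false,4)).
Decompose f/2: X = f(false,h(unit)),  X1 = p(false,4).
Bind X := f(false,h(unit)); no other remaining equation mentions X. Substituting into the earlier binding gives V := f(f(false,h(unit)),4).
Bind X1 := p(false,4). Substituting into the earlier bindings gives Q := f(4,p(p(false,4),c)), L := p(p(false,4),c).
MGU = { Q ↦ f(4,p(p(false,4),c)), N ↦ f(false,h(unit)), L ↦ p(p(false,4),c), W ↦ h(unit), V ↦ f(f(false,h(unit)),4), A ↦ f(false,h(unit)), X ↦ f(false,h(unit)), X1 ↦ p(false,4) }, so X ↦ f(false,h(unit)).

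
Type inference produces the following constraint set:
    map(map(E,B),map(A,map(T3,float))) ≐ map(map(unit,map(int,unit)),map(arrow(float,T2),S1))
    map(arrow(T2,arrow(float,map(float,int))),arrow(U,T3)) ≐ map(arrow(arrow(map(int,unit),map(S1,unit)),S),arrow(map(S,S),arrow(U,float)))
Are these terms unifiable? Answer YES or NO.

Decompose map/2: map(E,B) ≐ map(unit,map(int,unit)),  map(A,map(T3,float)) ≐ map(arrow(float,T2),S1).
Decompose map/2: E ≐ unit,  B ≐ map(int,unit).
Bind E := unit; no other remaining equation mentions E.
Bind B := map(int,unit); no other remaining equation mentions B.
Decompose map/2: A ≐ arrow(float,T2),  map(T3,float) ≐ S1.
Bind A := arrow(float,T2); no other remaining equation mentions A.
Bind S1 := map(T3,float); substituting into the remaining equation gives: map(arrow(T2,arrow(float,map(float,int))),arrow(U,T3)) ≐ map(arrow(arrow(map(int,unit),map(map(T3,float),unit)),S),arrow(map(S,S),arrow(U,float))).
Decompose map/2: arrow(T2,arrow(float,map(float,int))) ≐ arrow(arrow(map(int,unit),map(map(T3,float),unit)),S),  arrow(U,T3) ≐ arrow(map(S,S),arrow(U,float)).
Decompose arrow/2: T2 ≐ arrow(map(int,unit),map(map(T3,float),unit)),  arrow(float,map(float,int)) ≐ S.
Bind T2 := arrow(map(int,unit),map(map(T3,float),unit)); no other remaining equation mentions T2. Substituting into the earlier binding gives A := arrow(float,arrow(map(int,unit),map(map(T3,float),unit))).
Bind S := arrow(float,map(float,int)); substituting into the remaining equation gives: arrow(U,T3) ≐ arrow(map(arrow(float,map(float,int)),arrow(float,map(float,int))),arrow(U,float)).
Decompose arrow/2: U ≐ map(arrow(float,map(float,int)),arrow(float,map(float,int))),  T3 ≐ arrow(U,float).
Bind U := map(arrow(float,map(float,int)),arrow(float,map(float,int))); substituting into the remaining equation gives: T3 ≐ arrow(map(arrow(float,map(float,int)),arrow(float,map(float,int))),float).
Bind T3 := arrow(map(arrow(float,map(float,int)),arrow(float,map(float,int))),float). Substituting into the earlier bindings gives A := arrow(float,arrow(map(int,unit),map(map(arrow(map(arrow(float,map(float,int)),arrow(float,map(float,int))),float),float),unit))), S1 := map(arrow(map(arrow(float,map(float,int)),arrow(float,map(float,int))),float),float), T2 := arrow(map(int,unit),map(map(arrow(map(arrow(float,map(float,int)),arrow(float,map(float,int))),float),float),unit)).
No equations remain and no clash or occurs-check failure arose, so a unifier exists.

YES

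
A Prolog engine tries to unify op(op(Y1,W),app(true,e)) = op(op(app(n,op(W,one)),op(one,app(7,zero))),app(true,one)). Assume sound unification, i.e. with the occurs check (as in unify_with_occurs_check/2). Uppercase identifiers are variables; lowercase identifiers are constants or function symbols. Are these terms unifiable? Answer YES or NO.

Decompose op/2: op(Y1,W) = op(app(n,op(W,one)),op(one,app(7,zero))),  app(true,e) = app(true,one).
Decompose op/2: Y1 = app(n,op(W,one)),  W = op(one,app(7,zero)).
Bind Y1 := app(n,op(W,one)); no other remaining equation mentions Y1.
Bind W := op(one,app(7,zero)); no other remaining equation mentions W. Substituting into the earlier binding gives Y1 := app(n,op(op(one,app(7,zero)),one)).
Decompose app/2: true = true,  e = one.
Delete trivial equation true = true.
Clash: constants e and one differ; no unifier exists.

NO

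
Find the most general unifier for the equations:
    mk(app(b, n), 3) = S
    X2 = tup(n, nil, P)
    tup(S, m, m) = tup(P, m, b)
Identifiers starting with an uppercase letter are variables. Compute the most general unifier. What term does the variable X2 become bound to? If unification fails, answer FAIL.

Bind S := mk(app(b, n), 3); substituting into the one remaining equation that mentions S gives: tup(mk(app(b, n), 3), m, m) = tup(P, m, b).
Bind X2 := tup(n, nil, P); no other remaining equation mentions X2.
Decompose tup/3: mk(app(b, n), 3) = P,  m = m,  m = b.
Bind P := mk(app(b, n), 3); no other remaining equation mentions P. Substituting into the earlier binding gives X2 := tup(n, nil, mk(app(b, n), 3)).
Delete trivial equation m = m.
Clash: constants m and b differ; no unifier exists.

FAIL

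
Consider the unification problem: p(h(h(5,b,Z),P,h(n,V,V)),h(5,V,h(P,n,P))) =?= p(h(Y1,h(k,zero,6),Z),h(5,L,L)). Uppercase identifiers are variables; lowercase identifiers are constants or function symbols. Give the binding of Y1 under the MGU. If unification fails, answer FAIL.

h(5,b,h(n,h(h(k,zero,6),n,h(k,zero,6)),h(h(k,zero,6),n,h(k,zero,6))))

Decompose p/2: h(h(5,b,Z),P,h(n,V,V)) =?= h(Y1,h(k,zero,6),Z),  h(5,V,h(P,n,P)) =?= h(5,L,L).
Decompose h/3: h(5,b,Z) =?= Y1,  P =?= h(k,zero,6),  h(n,V,V) =?= Z.
Bind Y1 := h(5,b,Z); no other remaining equation mentions Y1.
Bind P := h(k,zero,6); substituting into the one remaining equation that mentions P gives: h(5,V,h(h(k,zero,6),n,h(k,zero,6))) =?= h(5,L,L).
Bind Z := h(n,V,V); no other remaining equation mentions Z. Substituting into the earlier binding gives Y1 := h(5,b,h(n,V,V)).
Decompose h/3: 5 =?= 5,  V =?= L,  h(h(k,zero,6),n,h(k,zero,6)) =?= L.
Delete trivial equation 5 =?= 5.
Bind V := L; no other remaining equation mentions V. Substituting into the earlier bindings gives Y1 := h(5,b,h(n,L,L)), Z := h(n,L,L).
Bind L := h(h(k,zero,6),n,h(k,zero,6)). Substituting into the earlier bindings gives Y1 := h(5,b,h(n,h(h(k,zero,6),n,h(k,zero,6)),h(h(k,zero,6),n,h(k,zero,6)))), Z := h(n,h(h(k,zero,6),n,h(k,zero,6)),h(h(k,zero,6),n,h(k,zero,6))), V := h(h(k,zero,6),n,h(k,zero,6)).
MGU = { Y1 -> h(5,b,h(n,h(h(k,zero,6),n,h(k,zero,6)),h(h(k,zero,6),n,h(k,zero,6)))), P -> h(k,zero,6), Z -> h(n,h(h(k,zero,6),n,h(k,zero,6)),h(h(k,zero,6),n,h(k,zero,6))), V -> h(h(k,zero,6),n,h(k,zero,6)), L -> h(h(k,zero,6),n,h(k,zero,6)) }, so Y1 -> h(5,b,h(n,h(h(k,zero,6),n,h(k,zero,6)),h(h(k,zero,6),n,h(k,zero,6)))).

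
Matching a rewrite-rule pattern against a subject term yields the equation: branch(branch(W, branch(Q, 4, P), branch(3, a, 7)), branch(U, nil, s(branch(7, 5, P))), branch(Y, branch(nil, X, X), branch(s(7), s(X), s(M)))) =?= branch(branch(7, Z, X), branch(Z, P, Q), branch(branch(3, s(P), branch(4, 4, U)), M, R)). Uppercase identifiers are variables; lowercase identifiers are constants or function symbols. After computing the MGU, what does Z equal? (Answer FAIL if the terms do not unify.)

Decompose branch/3: branch(W, branch(Q, 4, P), branch(3, a, 7)) =?= branch(7, Z, X),  branch(U, nil, s(branch(7, 5, P))) =?= branch(Z, P, Q),  branch(Y, branch(nil, X, X), branch(s(7), s(X), s(M))) =?= branch(branch(3, s(P), branch(4, 4, U)), M, R).
Decompose branch/3: W =?= 7,  branch(Q, 4, P) =?= Z,  branch(3, a, 7) =?= X.
Bind W := 7; no other remaining equation mentions W.
Bind Z := branch(Q, 4, P); substituting into the one remaining equation that mentions Z gives: branch(U, nil, s(branch(7, 5, P))) =?= branch(branch(Q, 4, P), P, Q).
Bind X := branch(3, a, 7); substituting into the one remaining equation that mentions X gives: branch(Y, branch(nil, branch(3, a, 7), branch(3, a, 7)), branch(s(7), s(branch(3, a, 7)), s(M))) =?= branch(branch(3, s(P), branch(4, 4, U)), M, R).
Decompose branch/3: U =?= branch(Q, 4, P),  nil =?= P,  s(branch(7, 5, P)) =?= Q.
Bind U := branch(Q, 4, P); substituting into the one remaining equation that mentions U gives: branch(Y, branch(nil, branch(3, a, 7), branch(3, a, 7)), branch(s(7), s(branch(3, a, 7)), s(M))) =?= branch(branch(3, s(P), branch(4, 4, branch(Q, 4, P))), M, R).
Bind P := nil; substituting into the remaining equations gives: s(branch(7, 5, nil)) =?= Q,  branch(Y, branch(nil, branch(3, a, 7), branch(3, a, 7)), branch(s(7), s(branch(3, a, 7)), s(M))) =?= branch(branch(3, s(nil), branch(4, 4, branch(Q, 4, nil))), M, R). Substituting into the earlier bindings gives Z := branch(Q, 4, nil), U := branch(Q, 4, nil).
Bind Q := s(branch(7, 5, nil)); substituting into the remaining equation gives: branch(Y, branch(nil, branch(3, a, 7), branch(3, a, 7)), branch(s(7), s(branch(3, a, 7)), s(M))) =?= branch(branch(3, s(nil), branch(4, 4, branch(s(branch(7, 5, nil)), 4, nil))), M, R). Substituting into the earlier bindings gives Z := branch(s(branch(7, 5, nil)), 4, nil), U := branch(s(branch(7, 5, nil)), 4, nil).
Decompose branch/3: Y =?= branch(3, s(nil), branch(4, 4, branch(s(branch(7, 5, nil)), 4, nil))),  branch(nil, branch(3, a, 7), branch(3, a, 7)) =?= M,  branch(s(7), s(branch(3, a, 7)), s(M)) =?= R.
Bind Y := branch(3, s(nil), branch(4, 4, branch(s(branch(7, 5, nil)), 4, nil))); no other remaining equation mentions Y.
Bind M := branch(nil, branch(3, a, 7), branch(3, a, 7)); substituting into the remaining equation gives: branch(s(7), s(branch(3, a, 7)), s(branch(nil, branch(3, a, 7), branch(3, a, 7)))) =?= R.
Bind R := branch(s(7), s(branch(3, a, 7)), s(branch(nil, branch(3, a, 7), branch(3, a, 7)))).
MGU = { W ↦ 7, Z ↦ branch(s(branch(7, 5, nil)), 4, nil), X ↦ branch(3, a, 7), U ↦ branch(s(branch(7, 5, nil)), 4, nil), P ↦ nil, Q ↦ s(branch(7, 5, nil)), Y ↦ branch(3, s(nil), branch(4, 4, branch(s(branch(7, 5, nil)), 4, nil))), M ↦ branch(nil, branch(3, a, 7), branch(3, a, 7)), R ↦ branch(s(7), s(branch(3, a, 7)), s(branch(nil, branch(3, a, 7), branch(3, a, 7)))) }, so Z ↦ branch(s(branch(7, 5, nil)), 4, nil).

branch(s(branch(7, 5, nil)), 4, nil)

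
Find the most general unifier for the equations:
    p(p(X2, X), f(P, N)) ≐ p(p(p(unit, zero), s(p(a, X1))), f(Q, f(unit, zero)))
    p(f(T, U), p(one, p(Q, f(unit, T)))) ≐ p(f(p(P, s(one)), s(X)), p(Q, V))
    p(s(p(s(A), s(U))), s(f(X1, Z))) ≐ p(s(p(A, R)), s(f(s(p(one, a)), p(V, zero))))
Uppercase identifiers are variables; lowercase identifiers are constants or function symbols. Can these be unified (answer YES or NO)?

Decompose p/2: p(X2, X) ≐ p(p(unit, zero), s(p(a, X1))),  f(P, N) ≐ f(Q, f(unit, zero)).
Decompose p/2: X2 ≐ p(unit, zero),  X ≐ s(p(a, X1)).
Bind X2 := p(unit, zero); no other remaining equation mentions X2.
Bind X := s(p(a, X1)); substituting into the one remaining equation that mentions X gives: p(f(T, U), p(one, p(Q, f(unit, T)))) ≐ p(f(p(P, s(one)), s(s(p(a, X1)))), p(Q, V)).
Decompose f/2: P ≐ Q,  N ≐ f(unit, zero).
Bind P := Q; substituting into the one remaining equation that mentions P gives: p(f(T, U), p(one, p(Q, f(unit, T)))) ≐ p(f(p(Q, s(one)), s(s(p(a, X1)))), p(Q, V)).
Bind N := f(unit, zero); no other remaining equation mentions N.
Decompose p/2: f(T, U) ≐ f(p(Q, s(one)), s(s(p(a, X1)))),  p(one, p(Q, f(unit, T))) ≐ p(Q, V).
Decompose f/2: T ≐ p(Q, s(one)),  U ≐ s(s(p(a, X1))).
Bind T := p(Q, s(one)); substituting into the one remaining equation that mentions T gives: p(one, p(Q, f(unit, p(Q, s(one))))) ≐ p(Q, V).
Bind U := s(s(p(a, X1))); substituting into the one remaining equation that mentions U gives: p(s(p(s(A), s(s(s(p(a, X1)))))), s(f(X1, Z))) ≐ p(s(p(A, R)), s(f(s(p(one, a)), p(V, zero)))).
Decompose p/2: one ≐ Q,  p(Q, f(unit, p(Q, s(one)))) ≐ V.
Bind Q := one; substituting into the one remaining equation that mentions Q gives: p(one, f(unit, p(one, s(one)))) ≐ V. Substituting into the earlier bindings gives P := one, T := p(one, s(one)).
Bind V := p(one, f(unit, p(one, s(one)))); substituting into the remaining equation gives: p(s(p(s(A), s(s(s(p(a, X1)))))), s(f(X1, Z))) ≐ p(s(p(A, R)), s(f(s(p(one, a)), p(p(one, f(unit, p(one, s(one)))), zero)))).
Decompose p/2: s(p(s(A), s(s(s(p(a, X1)))))) ≐ s(p(A, R)),  s(f(X1, Z)) ≐ s(f(s(p(one, a)), p(p(one, f(unit, p(one, s(one)))), zero))).
Decompose s/1: p(s(A), s(s(s(p(a, X1))))) ≐ p(A, R).
Decompose p/2: s(A) ≐ A,  s(s(s(p(a, X1)))) ≐ R.
Occurs check fails: A occurs in s(A); the equation A ≐ s(A) has no finite solution.

NO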